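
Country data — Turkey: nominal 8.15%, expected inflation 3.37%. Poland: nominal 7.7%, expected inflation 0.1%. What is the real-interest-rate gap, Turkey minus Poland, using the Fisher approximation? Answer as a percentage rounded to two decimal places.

-2.82%

Turkey: 8.15% − 3.37% = 4.780%
Poland: 7.7% − 0.1% = 7.600%
Differential = -2.820% → -2.82%.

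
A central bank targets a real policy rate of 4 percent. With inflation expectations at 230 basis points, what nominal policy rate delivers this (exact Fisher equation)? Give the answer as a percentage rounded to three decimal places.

(1 + i) = (1 + r)(1 + π) = 1.04000 × 1.02300 = 1.06392
i = 1.06392 − 1, so the required nominal rate is 6.392%.

6.392%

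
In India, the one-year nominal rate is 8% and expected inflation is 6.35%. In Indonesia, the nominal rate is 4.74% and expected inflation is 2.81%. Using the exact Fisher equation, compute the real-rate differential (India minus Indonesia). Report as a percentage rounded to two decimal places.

-0.33%

India: (1 + 0.0800)/(1 + 0.0635) − 1 = 1.5515%
Indonesia: (1 + 0.0474)/(1 + 0.0281) − 1 = 1.8772%
Differential = 1.5515% − 1.8772% = -0.3258% → -0.33%.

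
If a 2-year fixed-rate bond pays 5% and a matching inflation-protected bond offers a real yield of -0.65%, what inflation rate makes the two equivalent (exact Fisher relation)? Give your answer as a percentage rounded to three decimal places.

5.687%

(1 + π) = (1 + i)/(1 + r) = 1.05000 / 0.99350 = 1.056870
Break-even inflation = 1.056870 − 1 → 5.687%.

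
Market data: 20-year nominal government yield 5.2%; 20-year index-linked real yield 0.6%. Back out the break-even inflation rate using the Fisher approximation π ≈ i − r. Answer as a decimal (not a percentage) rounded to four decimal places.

0.0460

π ≈ i − r = 5.2% − 0.6% → 0.0460.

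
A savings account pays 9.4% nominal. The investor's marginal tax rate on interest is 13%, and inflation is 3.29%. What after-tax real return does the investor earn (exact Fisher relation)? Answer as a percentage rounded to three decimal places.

After-tax nominal return = 9.4% × (1 − 0.13) = 8.1780%.
1 + r = 1.08178 / 1.03290 = 1.047323
After-tax real rate = 1.047323 − 1 → 4.732%.

4.732%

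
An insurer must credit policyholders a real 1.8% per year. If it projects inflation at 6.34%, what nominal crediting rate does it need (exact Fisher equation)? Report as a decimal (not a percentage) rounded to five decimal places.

(1 + i) = (1 + r)(1 + π) = 1.01800 × 1.06340 = 1.0825412
i = 1.0825412 − 1, so the required nominal rate is 0.08254.

0.08254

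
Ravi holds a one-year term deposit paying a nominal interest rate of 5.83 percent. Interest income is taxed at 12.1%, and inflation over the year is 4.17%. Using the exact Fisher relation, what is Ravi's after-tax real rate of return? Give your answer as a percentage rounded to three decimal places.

After-tax nominal return = 5.83% × (1 − 0.121) = 5.12457%.
1 + r = 1.0512457 / 1.04170 = 1.009164
After-tax real rate = 1.009164 − 1 → 0.916%.

0.916%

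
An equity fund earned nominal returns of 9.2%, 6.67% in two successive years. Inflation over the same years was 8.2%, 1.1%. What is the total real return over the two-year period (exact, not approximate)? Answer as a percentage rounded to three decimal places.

Compound the nominal returns: 1.0920 × 1.0667 = 1.1648364.
Compound inflation: 1.0820 × 1.0110 = 1.0939020.
Deflate: 1.1648364 / 1.0939020 = 1.0648453.
Total real return = 1.0648453 − 1 → 6.485%.

6.485%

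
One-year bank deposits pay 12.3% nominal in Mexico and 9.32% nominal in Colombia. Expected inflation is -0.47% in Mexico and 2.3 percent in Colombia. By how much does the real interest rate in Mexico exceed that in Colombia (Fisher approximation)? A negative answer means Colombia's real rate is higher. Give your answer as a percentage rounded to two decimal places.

5.75%

Mexico: 12.3% − (-0.47%) = 12.770%
Colombia: 9.32% − 2.3% = 7.020%
Differential = 5.750% → 5.75%.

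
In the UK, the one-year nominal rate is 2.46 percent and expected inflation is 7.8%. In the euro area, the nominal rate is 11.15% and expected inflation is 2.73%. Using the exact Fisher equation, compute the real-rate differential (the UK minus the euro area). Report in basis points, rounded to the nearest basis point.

The UK: (1 + 0.0246)/(1 + 0.0780) − 1 = -4.9536%
The euro area: (1 + 0.1115)/(1 + 0.0273) − 1 = 8.1962%
Differential = -4.9536% − 8.1962% = -13.1499% → -1315 basis points.

-1315 basis points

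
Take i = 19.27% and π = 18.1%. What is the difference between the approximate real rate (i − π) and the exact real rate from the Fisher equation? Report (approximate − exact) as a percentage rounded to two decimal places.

Approximate: r ≈ 19.270% − 18.100% = 1.1700%
Exact: (1 + 0.1927)/(1 + 0.1810) − 1 = 0.9907%
Error = 1.1700% − 0.9907% = 0.1793% → 0.18%.

0.18%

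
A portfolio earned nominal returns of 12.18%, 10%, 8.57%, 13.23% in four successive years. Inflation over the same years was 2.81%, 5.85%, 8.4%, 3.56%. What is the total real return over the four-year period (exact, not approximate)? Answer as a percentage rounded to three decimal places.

Nominal growth factor = 1.1218 × 1.1000 × 1.0857 × 1.1323 = 1.516979
Price-level growth factor = 1.0281 × 1.0585 × 1.0840 × 1.0356 = 1.221652
Real growth factor = 1.516979 / 1.221652 = 1.241744
Total real return = 1.241744 − 1 → 24.174%.

24.174%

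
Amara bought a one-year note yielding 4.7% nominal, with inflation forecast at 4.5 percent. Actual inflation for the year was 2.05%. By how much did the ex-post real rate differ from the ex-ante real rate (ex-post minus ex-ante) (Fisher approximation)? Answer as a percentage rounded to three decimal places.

Ex-ante: 4.7% − 4.5% = 0.200%
Ex-post: 4.7% − 2.05% = 2.650%
Difference (ex-post − ex-ante) = 2.4500% → 2.450%.

2.450%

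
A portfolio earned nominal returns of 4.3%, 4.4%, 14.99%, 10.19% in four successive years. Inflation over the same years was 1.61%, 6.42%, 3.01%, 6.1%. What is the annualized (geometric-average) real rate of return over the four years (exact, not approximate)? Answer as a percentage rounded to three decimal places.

3.946%

Nominal growth factor = 1.0430 × 1.0440 × 1.1499 × 1.1019 = 1.37970762
Price-level growth factor = 1.0161 × 1.0642 × 1.0301 × 1.0610 = 1.18182855
Real growth factor = 1.37970762 / 1.18182855 = 1.16743467
Annualized real rate = 1.16743467^(1/4) − 1 = 3.9461% → 3.946%.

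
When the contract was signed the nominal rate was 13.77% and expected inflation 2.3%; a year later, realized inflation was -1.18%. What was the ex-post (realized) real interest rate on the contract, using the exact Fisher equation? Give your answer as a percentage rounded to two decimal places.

Ex-post: (1 + 0.1377)/(1 − 0.0118) − 1 = 15.1285%
So the realized real rate is 15.13%.

15.13%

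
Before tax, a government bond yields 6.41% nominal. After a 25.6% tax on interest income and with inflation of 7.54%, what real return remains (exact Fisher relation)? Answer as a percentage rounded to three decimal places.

-2.577%

After-tax nominal return = 6.41% × (1 − 0.256) = 4.76904%.
1 + r = 1.0476904 / 1.07540 = 0.974233
After-tax real rate = 0.974233 − 1 → -2.577%.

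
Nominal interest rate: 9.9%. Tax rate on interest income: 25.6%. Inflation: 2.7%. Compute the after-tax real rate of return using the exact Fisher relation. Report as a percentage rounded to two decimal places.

4.54%

After-tax nominal return = 9.9% × (1 − 0.256) = 7.3656%.
1 + r = 1.073656 / 1.02700 = 1.045429
After-tax real rate = 1.045429 − 1 → 4.54%.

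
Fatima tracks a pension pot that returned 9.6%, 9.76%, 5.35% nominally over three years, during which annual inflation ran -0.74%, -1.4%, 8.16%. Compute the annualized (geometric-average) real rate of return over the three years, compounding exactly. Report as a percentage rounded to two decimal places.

Compound the nominal returns: 1.0960 × 1.0976 × 1.0535 = 1.26732847.
Compound inflation: 0.9926 × 0.9860 × 1.0816 = 1.05856581.
Deflate: 1.26732847 / 1.05856581 = 1.19721274.
Annualized real rate = 1.19721274^(1/3) − 1 = 6.1835% → 6.18%.

6.18%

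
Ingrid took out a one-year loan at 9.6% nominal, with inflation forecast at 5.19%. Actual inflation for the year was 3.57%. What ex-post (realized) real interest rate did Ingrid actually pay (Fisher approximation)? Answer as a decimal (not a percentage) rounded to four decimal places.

0.0603

Ex-post: 9.6% − 3.57% = 6.030%
So the realized real rate is 0.0603.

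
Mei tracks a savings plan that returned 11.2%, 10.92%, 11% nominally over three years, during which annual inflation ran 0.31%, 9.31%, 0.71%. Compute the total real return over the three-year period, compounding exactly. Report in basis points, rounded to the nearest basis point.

2398 basis points

Nominal growth factor = 1.1120 × 1.1092 × 1.1100 = 1.369108
Price-level growth factor = 1.0031 × 1.0931 × 1.0071 = 1.104274
Real growth factor = 1.369108 / 1.104274 = 1.239826
Total real return = 1.239826 − 1 → 2398 basis points.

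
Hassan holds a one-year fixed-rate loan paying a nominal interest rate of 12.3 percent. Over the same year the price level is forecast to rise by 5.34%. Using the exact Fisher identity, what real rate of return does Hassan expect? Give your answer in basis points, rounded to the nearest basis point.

661 basis points

By the Fisher identity, 1 + r = (1 + i)/(1 + π).
1 + r = 1.12300 / 1.05340 = 1.066072
r = 1.066072 − 1 = 6.6072%, i.e. 661 basis points.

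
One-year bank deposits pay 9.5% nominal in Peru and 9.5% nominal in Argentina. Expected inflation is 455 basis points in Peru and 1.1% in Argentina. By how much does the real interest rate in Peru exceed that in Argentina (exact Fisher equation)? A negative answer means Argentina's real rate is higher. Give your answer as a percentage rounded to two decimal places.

-3.57%

Peru: (1 + 0.0950)/(1 + 0.0455) − 1 = 4.7346%
Argentina: (1 + 0.0950)/(1 + 0.0110) − 1 = 8.3086%
Differential = 4.7346% − 8.3086% = -3.5740% → -3.57%.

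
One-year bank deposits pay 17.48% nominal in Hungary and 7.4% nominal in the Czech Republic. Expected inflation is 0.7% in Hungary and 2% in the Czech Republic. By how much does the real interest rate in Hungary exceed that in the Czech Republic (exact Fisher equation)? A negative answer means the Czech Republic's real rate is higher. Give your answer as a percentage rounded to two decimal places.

Hungary: (1 + 0.1748)/(1 + 0.0070) − 1 = 16.6634%
The Czech Republic: (1 + 0.0740)/(1 + 0.0200) − 1 = 5.2941%
Differential = 16.6634% − 5.2941% = 11.3692% → 11.37%.

11.37%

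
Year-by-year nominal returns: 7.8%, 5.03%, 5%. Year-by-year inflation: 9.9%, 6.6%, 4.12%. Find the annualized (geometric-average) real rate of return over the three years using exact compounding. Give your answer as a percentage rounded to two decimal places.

-0.85%

Compound the nominal returns: 1.0780 × 1.0503 × 1.0500 = 1.18883457.
Compound inflation: 1.0990 × 1.0660 × 1.0412 = 1.21980120.
Deflate: 1.18883457 / 1.21980120 = 0.97461338.
Annualized real rate = 0.97461338^(1/3) − 1 = -0.8535% → -0.85%.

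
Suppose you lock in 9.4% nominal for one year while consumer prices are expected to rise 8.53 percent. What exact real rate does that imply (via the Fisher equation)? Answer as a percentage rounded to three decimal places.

0.802%

By the Fisher equation, 1 + r = (1 + i)/(1 + π).
1 + r = 1.09400 / 1.08530 = 1.008016
r = 1.008016 − 1 = 0.8016%, i.e. 0.802%.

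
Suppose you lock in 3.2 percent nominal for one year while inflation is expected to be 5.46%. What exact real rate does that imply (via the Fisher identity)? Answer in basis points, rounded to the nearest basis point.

1 + r = 1.03200 / 1.05460 = 0.978570
r = 0.978570 − 1 = -2.1430%, i.e. -214 basis points.

-214 basis points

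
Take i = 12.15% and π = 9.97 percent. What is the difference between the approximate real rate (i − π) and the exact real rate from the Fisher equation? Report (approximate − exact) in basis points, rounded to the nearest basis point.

20 basis points

Approximate: r ≈ 12.150% − 9.970% = 2.1800%
Exact: (1 + 0.1215)/(1 + 0.0997) − 1 = 1.9824%
Error = 2.1800% − 1.9824% = 0.1976% → 20 basis points.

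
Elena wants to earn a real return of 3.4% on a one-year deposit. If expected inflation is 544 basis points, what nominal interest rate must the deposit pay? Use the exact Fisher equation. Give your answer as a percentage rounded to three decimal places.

(1 + i) = (1 + r)(1 + π) = 1.03400 × 1.05440 = 1.0902496
i = 1.0902496 − 1, so the required nominal rate is 9.025%.

9.025%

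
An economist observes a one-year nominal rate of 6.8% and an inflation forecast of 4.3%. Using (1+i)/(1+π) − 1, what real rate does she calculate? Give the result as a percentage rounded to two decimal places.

2.40%

By the Fisher equation, 1 + r = (1 + i)/(1 + π).
1 + r = 1.06800 / 1.04300 = 1.023969
r = 1.023969 − 1 = 2.3969%, i.e. 2.40%.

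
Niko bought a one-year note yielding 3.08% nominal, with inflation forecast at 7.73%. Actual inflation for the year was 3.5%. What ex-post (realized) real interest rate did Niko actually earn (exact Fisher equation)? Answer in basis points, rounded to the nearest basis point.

-41 basis points

Ex-post: (1 + 0.0308)/(1 + 0.0350) − 1 = -0.4058%
So the realized real rate is -41 basis points.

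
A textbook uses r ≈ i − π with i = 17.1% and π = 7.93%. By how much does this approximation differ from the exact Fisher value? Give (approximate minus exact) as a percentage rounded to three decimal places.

0.674%

Approximate: r ≈ 17.100% − 7.930% = 9.1700%
Exact: (1 + 0.1710)/(1 + 0.0793) − 1 = 8.4962%
Error = 9.1700% − 8.4962% = 0.6738% → 0.674%.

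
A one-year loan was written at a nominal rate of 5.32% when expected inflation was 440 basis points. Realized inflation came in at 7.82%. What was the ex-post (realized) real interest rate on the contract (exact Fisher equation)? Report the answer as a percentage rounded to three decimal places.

Ex-post: (1 + 0.0532)/(1 + 0.0782) − 1 = -2.3187%
So the realized real rate is -2.319%.

-2.319%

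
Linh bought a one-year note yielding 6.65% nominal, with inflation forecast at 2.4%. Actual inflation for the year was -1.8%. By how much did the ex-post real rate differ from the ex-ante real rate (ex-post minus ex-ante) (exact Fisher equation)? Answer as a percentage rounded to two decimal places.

4.45%

Ex-ante: (1 + 0.0665)/(1 + 0.0240) − 1 = 4.1504%
Ex-post: (1 + 0.0665)/(1 − 0.0180) − 1 = 8.6049%
Difference (ex-post − ex-ante) = 4.4545% → 4.45%.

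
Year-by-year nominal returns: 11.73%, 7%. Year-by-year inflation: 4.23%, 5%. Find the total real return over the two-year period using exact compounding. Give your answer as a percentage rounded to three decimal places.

Nominal growth factor = 1.1173 × 1.0700 = 1.195511
Price-level growth factor = 1.0423 × 1.0500 = 1.094415
Real growth factor = 1.195511 / 1.094415 = 1.092374
Total real return = 1.092374 − 1 → 9.237%.

9.237%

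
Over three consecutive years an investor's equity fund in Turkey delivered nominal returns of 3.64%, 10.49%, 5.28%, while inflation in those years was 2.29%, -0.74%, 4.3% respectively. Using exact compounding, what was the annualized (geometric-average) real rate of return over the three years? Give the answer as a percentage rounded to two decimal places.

4.42%

Nominal growth factor = 1.0364 × 1.1049 × 1.0528 = 1.20558061
Price-level growth factor = 1.0229 × 0.9926 × 1.0430 = 1.05898975
Real growth factor = 1.20558061 / 1.05898975 = 1.13842519
Annualized real rate = 1.13842519^(1/3) − 1 = 4.4163% → 4.42%.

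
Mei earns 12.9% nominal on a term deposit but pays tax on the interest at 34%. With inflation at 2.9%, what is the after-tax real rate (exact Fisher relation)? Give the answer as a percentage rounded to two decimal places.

5.46%

After-tax nominal return = 12.9% × (1 − 0.34) = 8.5140%.
1 + r = 1.08514 / 1.02900 = 1.054558
After-tax real rate = 1.054558 − 1 → 5.46%.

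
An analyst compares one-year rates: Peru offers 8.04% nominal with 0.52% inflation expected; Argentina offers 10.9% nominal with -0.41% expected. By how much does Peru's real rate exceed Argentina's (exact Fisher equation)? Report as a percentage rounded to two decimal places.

Peru: (1 + 0.0804)/(1 + 0.0052) − 1 = 7.4811%
Argentina: (1 + 0.1090)/(1 − 0.0041) − 1 = 11.3566%
Differential = 7.4811% − 11.3566% = -3.8755% → -3.88%.

-3.88%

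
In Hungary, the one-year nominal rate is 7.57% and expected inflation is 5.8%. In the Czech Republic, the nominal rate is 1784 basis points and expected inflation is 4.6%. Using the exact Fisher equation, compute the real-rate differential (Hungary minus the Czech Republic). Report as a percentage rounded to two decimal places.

Hungary: (1 + 0.0757)/(1 + 0.0580) − 1 = 1.6730%
The Czech Republic: (1 + 0.1784)/(1 + 0.0460) − 1 = 12.6577%
Differential = 1.6730% − 12.6577% = -10.9848% → -10.98%.

-10.98%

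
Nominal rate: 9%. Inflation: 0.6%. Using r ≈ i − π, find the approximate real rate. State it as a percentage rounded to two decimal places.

r ≈ i − π = 9% − 0.6% = 8.40%.

8.40%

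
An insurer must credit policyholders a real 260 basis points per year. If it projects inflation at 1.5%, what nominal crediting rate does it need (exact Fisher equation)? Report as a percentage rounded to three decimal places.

4.139%

(1 + i) = (1 + r)(1 + π) = 1.02600 × 1.01500 = 1.04139
i = 1.04139 − 1, so the required nominal rate is 4.139%.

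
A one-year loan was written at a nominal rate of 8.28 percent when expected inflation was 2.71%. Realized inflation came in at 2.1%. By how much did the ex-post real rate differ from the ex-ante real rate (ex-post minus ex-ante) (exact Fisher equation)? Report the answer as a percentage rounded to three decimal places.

Ex-ante: (1 + 0.0828)/(1 + 0.0271) − 1 = 5.4230%
Ex-post: (1 + 0.0828)/(1 + 0.0210) − 1 = 6.0529%
Difference (ex-post − ex-ante) = 0.6299% → 0.630%.

0.630%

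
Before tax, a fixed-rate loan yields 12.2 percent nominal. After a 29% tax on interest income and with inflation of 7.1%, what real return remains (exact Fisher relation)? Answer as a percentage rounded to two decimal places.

1.46%

After-tax nominal return = 12.2% × (1 − 0.29) = 8.6620%.
1 + r = 1.08662 / 1.07100 = 1.014585
After-tax real rate = 1.014585 − 1 → 1.46%.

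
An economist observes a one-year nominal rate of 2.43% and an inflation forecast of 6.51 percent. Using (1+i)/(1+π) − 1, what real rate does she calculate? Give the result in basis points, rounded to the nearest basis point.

1 + r = 1.02430 / 1.06510 = 0.961694
r = 0.961694 − 1 = -3.8306%, i.e. -383 basis points.

-383 basis points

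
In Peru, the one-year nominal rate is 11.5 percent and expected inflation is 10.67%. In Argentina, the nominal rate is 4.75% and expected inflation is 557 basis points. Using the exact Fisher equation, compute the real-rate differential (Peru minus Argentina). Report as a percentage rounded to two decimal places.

Peru: (1 + 0.1150)/(1 + 0.1067) − 1 = 0.7500%
Argentina: (1 + 0.0475)/(1 + 0.0557) − 1 = -0.7767%
Differential = 0.7500% − (-0.7767%) = 1.5267% → 1.53%.

1.53%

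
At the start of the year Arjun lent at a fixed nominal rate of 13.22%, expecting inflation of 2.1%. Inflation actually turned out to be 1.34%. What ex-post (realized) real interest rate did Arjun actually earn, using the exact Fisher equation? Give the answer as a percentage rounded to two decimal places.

11.72%

Ex-post: (1 + 0.1322)/(1 + 0.0134) − 1 = 11.7229%
So the realized real rate is 11.72%.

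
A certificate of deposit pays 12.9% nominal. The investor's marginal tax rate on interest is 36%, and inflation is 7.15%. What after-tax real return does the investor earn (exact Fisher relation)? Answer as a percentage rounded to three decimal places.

After-tax nominal return = 12.9% × (1 − 0.36) = 8.2560%.
1 + r = 1.08256 / 1.07150 = 1.010322
After-tax real rate = 1.010322 − 1 → 1.032%.

1.032%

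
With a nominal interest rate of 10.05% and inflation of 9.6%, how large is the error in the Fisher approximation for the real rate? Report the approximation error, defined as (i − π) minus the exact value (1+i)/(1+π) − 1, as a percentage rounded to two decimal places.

Approximate: r ≈ 10.050% − 9.600% = 0.4500%
Exact: (1 + 0.1005)/(1 + 0.0960) − 1 = 0.4106%
Error = 0.4500% − 0.4106% = 0.0394% → 0.04%.

0.04%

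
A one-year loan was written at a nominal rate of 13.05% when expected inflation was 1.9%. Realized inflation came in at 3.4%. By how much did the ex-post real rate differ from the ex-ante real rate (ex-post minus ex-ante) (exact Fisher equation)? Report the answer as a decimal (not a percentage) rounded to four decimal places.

-0.0161

Ex-ante: (1 + 0.1305)/(1 + 0.0190) − 1 = 10.9421%
Ex-post: (1 + 0.1305)/(1 + 0.0340) − 1 = 9.3327%
Difference (ex-post − ex-ante) = -1.6094% → -0.0161.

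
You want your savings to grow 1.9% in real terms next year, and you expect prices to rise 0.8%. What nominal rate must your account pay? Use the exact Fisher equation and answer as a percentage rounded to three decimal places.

(1 + i) = (1 + r)(1 + π) = 1.01900 × 1.00800 = 1.027152
i = 1.027152 − 1, so the required nominal rate is 2.715%.

2.715%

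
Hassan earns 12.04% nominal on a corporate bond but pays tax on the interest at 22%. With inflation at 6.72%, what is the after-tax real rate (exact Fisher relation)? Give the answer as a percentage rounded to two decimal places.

2.50%

After-tax nominal return = 12.04% × (1 − 0.22) = 9.3912%.
1 + r = 1.093912 / 1.06720 = 1.025030
After-tax real rate = 1.025030 − 1 → 2.50%.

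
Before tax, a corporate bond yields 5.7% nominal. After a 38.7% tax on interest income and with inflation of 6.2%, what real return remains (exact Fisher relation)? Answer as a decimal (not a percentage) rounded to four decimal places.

-0.0255

After-tax nominal return = 5.7% × (1 − 0.387) = 3.4941%.
1 + r = 1.034941 / 1.06200 = 0.974521
After-tax real rate = 0.974521 − 1 → -0.0255.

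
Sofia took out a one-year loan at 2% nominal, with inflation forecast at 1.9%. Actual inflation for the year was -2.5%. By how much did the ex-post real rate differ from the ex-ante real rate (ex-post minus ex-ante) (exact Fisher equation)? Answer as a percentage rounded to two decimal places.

Ex-ante: (1 + 0.0200)/(1 + 0.0190) − 1 = 0.0981%
Ex-post: (1 + 0.0200)/(1 − 0.0250) − 1 = 4.6154%
Difference (ex-post − ex-ante) = 4.5172% → 4.52%.

4.52%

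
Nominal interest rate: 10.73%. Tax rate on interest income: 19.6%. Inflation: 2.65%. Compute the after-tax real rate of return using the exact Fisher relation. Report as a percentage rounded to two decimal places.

After-tax nominal return = 10.73% × (1 − 0.196) = 8.62692%.
1 + r = 1.0862692 / 1.02650 = 1.058226
After-tax real rate = 1.058226 − 1 → 5.82%.

5.82%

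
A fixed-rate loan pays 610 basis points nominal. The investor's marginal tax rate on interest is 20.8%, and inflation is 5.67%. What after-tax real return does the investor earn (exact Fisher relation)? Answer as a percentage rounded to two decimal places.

-0.79%

After-tax nominal return = 6.1% × (1 − 0.208) = 4.8312%.
1 + r = 1.048312 / 1.05670 = 0.992062
After-tax real rate = 0.992062 − 1 → -0.79%.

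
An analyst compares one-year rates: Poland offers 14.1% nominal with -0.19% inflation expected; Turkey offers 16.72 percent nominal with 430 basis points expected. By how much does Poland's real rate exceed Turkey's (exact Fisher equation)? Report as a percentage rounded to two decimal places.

2.41%

Poland: (1 + 0.1410)/(1 − 0.0019) − 1 = 14.3172%
Turkey: (1 + 0.1672)/(1 + 0.0430) − 1 = 11.9080%
Differential = 14.3172% − 11.9080% = 2.4092% → 2.41%.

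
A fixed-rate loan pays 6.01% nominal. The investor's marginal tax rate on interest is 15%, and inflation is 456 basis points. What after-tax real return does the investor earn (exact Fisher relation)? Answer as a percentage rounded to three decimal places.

0.525%

After-tax nominal return = 6.01% × (1 − 0.15) = 5.1085%.
1 + r = 1.051085 / 1.04560 = 1.005246
After-tax real rate = 1.005246 − 1 → 0.525%.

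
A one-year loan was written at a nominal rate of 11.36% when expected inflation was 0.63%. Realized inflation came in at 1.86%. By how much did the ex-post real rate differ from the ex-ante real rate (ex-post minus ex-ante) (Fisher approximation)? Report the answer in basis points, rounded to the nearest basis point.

-123 basis points

Ex-ante: 11.36% − 0.63% = 10.730%
Ex-post: 11.36% − 1.86% = 9.500%
Difference (ex-post − ex-ante) = -1.2300% → -123 basis points.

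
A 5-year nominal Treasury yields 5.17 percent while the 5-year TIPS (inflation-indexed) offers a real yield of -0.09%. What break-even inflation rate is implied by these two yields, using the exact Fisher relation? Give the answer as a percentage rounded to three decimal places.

5.265%

(1 + π) = (1 + i)/(1 + r) = 1.05170 / 0.99910 = 1.052647
Break-even inflation = 1.052647 − 1 → 5.265%.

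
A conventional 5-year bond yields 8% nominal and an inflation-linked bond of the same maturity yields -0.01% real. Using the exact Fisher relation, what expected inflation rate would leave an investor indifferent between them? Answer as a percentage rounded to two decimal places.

(1 + π) = (1 + i)/(1 + r) = 1.08000 / 0.99990 = 1.080108
Break-even inflation = 1.080108 − 1 → 8.01%.

8.01%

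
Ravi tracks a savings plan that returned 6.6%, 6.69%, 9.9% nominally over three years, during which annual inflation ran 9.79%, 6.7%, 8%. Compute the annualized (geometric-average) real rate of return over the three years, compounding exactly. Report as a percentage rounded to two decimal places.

-0.40%

Nominal growth factor = 1.0660 × 1.0669 × 1.0990 = 1.24990962
Price-level growth factor = 1.0979 × 1.0670 × 1.0800 = 1.26517604
Real growth factor = 1.24990962 / 1.26517604 = 0.98793336
Annualized real rate = 0.98793336^(1/3) − 1 = -0.4038% → -0.40%.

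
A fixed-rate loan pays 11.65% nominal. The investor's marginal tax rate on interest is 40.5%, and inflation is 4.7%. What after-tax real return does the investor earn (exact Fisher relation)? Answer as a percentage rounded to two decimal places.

After-tax nominal return = 11.65% × (1 − 0.405) = 6.93175%.
1 + r = 1.0693175 / 1.04700 = 1.021316
After-tax real rate = 1.021316 − 1 → 2.13%.

2.13%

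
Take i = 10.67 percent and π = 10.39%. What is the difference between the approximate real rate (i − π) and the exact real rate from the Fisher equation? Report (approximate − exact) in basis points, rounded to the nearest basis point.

Approximate: r ≈ 10.670% − 10.390% = 0.2800%
Exact: (1 + 0.1067)/(1 + 0.1039) − 1 = 0.2536%
Error = 0.2800% − 0.2536% = 0.0264% → 3 basis points.

3 basis points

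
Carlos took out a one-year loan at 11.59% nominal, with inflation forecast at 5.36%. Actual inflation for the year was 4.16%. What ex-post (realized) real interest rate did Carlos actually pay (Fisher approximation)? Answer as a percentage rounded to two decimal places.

7.43%

Ex-post: 11.59% − 4.16% = 7.430%
So the realized real rate is 7.43%.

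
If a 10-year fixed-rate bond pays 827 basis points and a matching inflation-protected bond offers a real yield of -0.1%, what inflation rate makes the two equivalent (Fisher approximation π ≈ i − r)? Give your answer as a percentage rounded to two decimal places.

π ≈ i − r = 8.27% − (-0.1%) → 8.37%.

8.37%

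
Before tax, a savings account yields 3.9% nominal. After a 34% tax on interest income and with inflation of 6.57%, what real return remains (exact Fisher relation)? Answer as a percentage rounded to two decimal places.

After-tax nominal return = 3.9% × (1 − 0.34) = 2.5740%.
1 + r = 1.02574 / 1.06570 = 0.962504
After-tax real rate = 0.962504 − 1 → -3.75%.

-3.75%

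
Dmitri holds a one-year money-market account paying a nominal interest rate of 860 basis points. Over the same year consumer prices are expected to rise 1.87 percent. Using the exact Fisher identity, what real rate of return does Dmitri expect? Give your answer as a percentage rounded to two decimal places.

By the Fisher identity, 1 + r = (1 + i)/(1 + π).
1 + r = 1.08600 / 1.01870 = 1.066065
r = 1.066065 − 1 = 6.6065%, i.e. 6.61%.

6.61%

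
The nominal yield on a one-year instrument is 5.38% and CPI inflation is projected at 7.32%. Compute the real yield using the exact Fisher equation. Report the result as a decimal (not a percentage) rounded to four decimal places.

1 + r = 1.05380 / 1.07320 = 0.981923
r = 0.981923 − 1 = -1.8077%, i.e. -0.0181.

-0.0181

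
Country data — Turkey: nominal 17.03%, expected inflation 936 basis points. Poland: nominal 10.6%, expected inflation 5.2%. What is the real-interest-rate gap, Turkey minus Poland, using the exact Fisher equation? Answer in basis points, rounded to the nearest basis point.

Turkey: (1 + 0.1703)/(1 + 0.0936) − 1 = 7.0135%
Poland: (1 + 0.1060)/(1 + 0.0520) − 1 = 5.1331%
Differential = 7.0135% − 5.1331% = 1.8805% → 188 basis points.

188 basis points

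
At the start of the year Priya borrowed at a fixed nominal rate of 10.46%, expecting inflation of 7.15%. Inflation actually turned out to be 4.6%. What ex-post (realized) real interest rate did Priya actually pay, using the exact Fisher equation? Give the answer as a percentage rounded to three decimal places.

Ex-post: (1 + 0.1046)/(1 + 0.0460) − 1 = 5.6023%
So the realized real rate is 5.602%.

5.602%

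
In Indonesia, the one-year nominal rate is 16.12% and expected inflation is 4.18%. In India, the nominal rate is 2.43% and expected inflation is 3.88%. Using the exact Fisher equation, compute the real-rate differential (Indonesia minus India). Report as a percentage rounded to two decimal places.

Indonesia: (1 + 0.1612)/(1 + 0.0418) − 1 = 11.4609%
India: (1 + 0.0243)/(1 + 0.0388) − 1 = -1.3958%
Differential = 11.4609% − (-1.3958%) = 12.8568% → 12.86%.

12.86%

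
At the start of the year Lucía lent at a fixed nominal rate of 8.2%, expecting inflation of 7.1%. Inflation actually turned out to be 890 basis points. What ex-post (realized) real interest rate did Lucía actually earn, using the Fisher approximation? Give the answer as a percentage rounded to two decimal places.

Ex-post: 8.2% − 8.9% = -0.700%
So the realized real rate is -0.70%.

-0.70%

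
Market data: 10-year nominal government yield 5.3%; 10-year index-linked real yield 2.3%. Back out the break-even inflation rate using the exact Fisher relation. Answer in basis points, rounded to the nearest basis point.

(1 + π) = (1 + i)/(1 + r) = 1.05300 / 1.02300 = 1.029326
Break-even inflation = 1.029326 − 1 → 293 basis points.

293 basis points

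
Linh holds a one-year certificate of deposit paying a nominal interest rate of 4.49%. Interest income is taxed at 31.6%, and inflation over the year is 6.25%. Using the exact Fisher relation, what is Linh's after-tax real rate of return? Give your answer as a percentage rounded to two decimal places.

-2.99%

After-tax nominal return = 4.49% × (1 − 0.316) = 3.07116%.
1 + r = 1.0307116 / 1.06250 = 0.970082
After-tax real rate = 0.970082 − 1 → -2.99%.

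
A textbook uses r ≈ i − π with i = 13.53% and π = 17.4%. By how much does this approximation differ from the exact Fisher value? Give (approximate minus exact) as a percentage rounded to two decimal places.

Approximate: r ≈ 13.530% − 17.400% = -3.8700%
Exact: (1 + 0.1353)/(1 + 0.1740) − 1 = -3.2964%
Error = -3.8700% − (-3.2964%) = -0.5736% → -0.57%.

-0.57%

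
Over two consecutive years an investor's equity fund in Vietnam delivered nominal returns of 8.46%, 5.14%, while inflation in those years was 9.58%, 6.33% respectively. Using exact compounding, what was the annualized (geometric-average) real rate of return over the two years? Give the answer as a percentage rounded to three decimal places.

Nominal growth factor = 1.0846 × 1.0514 = 1.14034844
Price-level growth factor = 1.0958 × 1.0633 = 1.16516414
Real growth factor = 1.14034844 / 1.16516414 = 0.97870197
Annualized real rate = 0.97870197^(1/2) − 1 = -1.0706% → -1.071%.

-1.071%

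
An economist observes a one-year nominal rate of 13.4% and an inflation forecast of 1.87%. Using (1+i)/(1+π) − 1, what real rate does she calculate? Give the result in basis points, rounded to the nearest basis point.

1 + r = 1.13400 / 1.01870 = 1.113183
r = 1.113183 − 1 = 11.3183%, i.e. 1132 basis points.

1132 basis points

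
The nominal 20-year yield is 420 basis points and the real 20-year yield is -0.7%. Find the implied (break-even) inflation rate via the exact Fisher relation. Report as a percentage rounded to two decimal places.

(1 + π) = (1 + i)/(1 + r) = 1.04200 / 0.99300 = 1.049345
Break-even inflation = 1.049345 − 1 → 4.93%.

4.93%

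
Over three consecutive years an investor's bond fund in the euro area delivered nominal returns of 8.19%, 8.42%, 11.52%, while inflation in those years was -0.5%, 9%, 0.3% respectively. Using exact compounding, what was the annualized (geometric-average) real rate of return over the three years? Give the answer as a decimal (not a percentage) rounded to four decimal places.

0.0634

Compound the nominal returns: 1.0819 × 1.0842 × 1.1152 = 1.30812512.
Compound inflation: 0.9950 × 1.0900 × 1.0030 = 1.08780365.
Deflate: 1.30812512 / 1.08780365 = 1.20253790.
Annualized real rate = 1.20253790^(1/3) − 1 = 6.3407% → 0.0634.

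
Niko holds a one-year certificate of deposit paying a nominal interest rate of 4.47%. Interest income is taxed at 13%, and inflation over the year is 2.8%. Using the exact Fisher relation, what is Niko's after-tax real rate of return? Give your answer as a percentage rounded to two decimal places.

After-tax nominal return = 4.47% × (1 − 0.13) = 3.8889%.
1 + r = 1.038889 / 1.02800 = 1.010592
After-tax real rate = 1.010592 − 1 → 1.06%.

1.06%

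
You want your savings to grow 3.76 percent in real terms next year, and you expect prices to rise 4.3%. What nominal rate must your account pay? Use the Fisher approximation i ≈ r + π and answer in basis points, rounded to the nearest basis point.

806 basis points

i ≈ r + π = 3.76% + 4.3% = 806 basis points.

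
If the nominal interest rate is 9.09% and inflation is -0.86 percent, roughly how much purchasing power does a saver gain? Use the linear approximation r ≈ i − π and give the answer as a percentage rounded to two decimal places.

r ≈ i − π = 9.09% − (-0.86%) = 9.95%.

9.95%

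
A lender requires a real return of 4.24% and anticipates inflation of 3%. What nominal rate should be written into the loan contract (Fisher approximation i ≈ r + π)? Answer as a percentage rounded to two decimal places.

7.24%

i ≈ r + π = 4.24% + 3% = 7.24%.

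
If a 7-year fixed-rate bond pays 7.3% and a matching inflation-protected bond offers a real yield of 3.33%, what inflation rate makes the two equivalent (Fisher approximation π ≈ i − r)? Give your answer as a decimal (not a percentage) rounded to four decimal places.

0.0397

π ≈ i − r = 7.3% − 3.33% → 0.0397.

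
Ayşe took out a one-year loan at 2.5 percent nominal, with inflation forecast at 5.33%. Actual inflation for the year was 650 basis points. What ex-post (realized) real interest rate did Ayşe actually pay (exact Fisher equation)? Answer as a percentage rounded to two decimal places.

-3.76%

Ex-post: (1 + 0.0250)/(1 + 0.0650) − 1 = -3.7559%
So the realized real rate is -3.76%.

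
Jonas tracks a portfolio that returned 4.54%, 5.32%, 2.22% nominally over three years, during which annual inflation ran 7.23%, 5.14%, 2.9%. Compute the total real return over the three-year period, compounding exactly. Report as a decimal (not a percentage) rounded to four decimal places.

-0.0299

Compound the nominal returns: 1.0454 × 1.0532 × 1.0222 = 1.125458.
Compound inflation: 1.0723 × 1.0514 × 1.0290 = 1.160111.
Deflate: 1.125458 / 1.160111 = 0.970129.
Total real return = 0.970129 − 1 → -0.0299.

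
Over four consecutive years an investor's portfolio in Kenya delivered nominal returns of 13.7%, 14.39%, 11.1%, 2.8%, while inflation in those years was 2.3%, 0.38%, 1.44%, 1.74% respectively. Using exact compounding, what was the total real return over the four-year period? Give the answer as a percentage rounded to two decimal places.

40.16%

Nominal growth factor = 1.1370 × 1.1439 × 1.1110 × 1.0280 = 1.485442
Price-level growth factor = 1.0230 × 1.0038 × 1.0144 × 1.0174 = 1.059800
Real growth factor = 1.485442 / 1.059800 = 1.401625
Total real return = 1.401625 − 1 → 40.16%.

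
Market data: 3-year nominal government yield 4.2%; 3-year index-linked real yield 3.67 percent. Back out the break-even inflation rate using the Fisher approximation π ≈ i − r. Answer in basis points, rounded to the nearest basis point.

π ≈ i − r = 4.2% − 3.67% → 53 basis points.

53 basis points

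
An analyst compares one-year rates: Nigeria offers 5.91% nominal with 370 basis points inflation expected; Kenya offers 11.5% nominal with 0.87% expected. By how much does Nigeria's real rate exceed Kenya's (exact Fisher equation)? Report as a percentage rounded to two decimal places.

-8.41%

Nigeria: (1 + 0.0591)/(1 + 0.0370) − 1 = 2.1311%
Kenya: (1 + 0.1150)/(1 + 0.0087) − 1 = 10.5383%
Differential = 2.1311% − 10.5383% = -8.4072% → -8.41%.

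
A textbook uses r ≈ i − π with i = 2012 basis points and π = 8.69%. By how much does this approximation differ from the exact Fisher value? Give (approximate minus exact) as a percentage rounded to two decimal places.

Approximate: r ≈ 20.120% − 8.690% = 11.4300%
Exact: (1 + 0.2012)/(1 + 0.0869) − 1 = 10.5161%
Error = 11.4300% − 10.5161% = 0.9139% → 0.91%.

0.91%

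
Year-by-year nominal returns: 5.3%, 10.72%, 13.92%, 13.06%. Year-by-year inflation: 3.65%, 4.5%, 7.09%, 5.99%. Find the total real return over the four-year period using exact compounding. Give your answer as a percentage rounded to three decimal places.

22.142%

Compound the nominal returns: 1.0530 × 1.1072 × 1.1392 × 1.1306 = 1.501632.
Compound inflation: 1.0365 × 1.0450 × 1.0709 × 1.0599 = 1.229418.
Deflate: 1.501632 / 1.229418 = 1.221417.
Total real return = 1.221417 − 1 → 22.142%.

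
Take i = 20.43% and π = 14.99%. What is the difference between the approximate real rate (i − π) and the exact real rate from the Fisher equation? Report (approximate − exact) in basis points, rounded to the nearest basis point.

Approximate: r ≈ 20.430% − 14.990% = 5.4400%
Exact: (1 + 0.2043)/(1 + 0.1499) − 1 = 4.7308%
Error = 5.4400% − 4.7308% = 0.7092% → 71 basis points.

71 basis points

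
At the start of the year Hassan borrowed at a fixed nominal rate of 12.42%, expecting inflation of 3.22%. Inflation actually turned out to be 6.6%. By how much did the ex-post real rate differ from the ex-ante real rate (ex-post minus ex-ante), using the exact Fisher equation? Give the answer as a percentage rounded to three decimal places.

Ex-ante: (1 + 0.1242)/(1 + 0.0322) − 1 = 8.9130%
Ex-post: (1 + 0.1242)/(1 + 0.0660) − 1 = 5.4597%
Difference (ex-post − ex-ante) = -3.4533% → -3.453%.

-3.453%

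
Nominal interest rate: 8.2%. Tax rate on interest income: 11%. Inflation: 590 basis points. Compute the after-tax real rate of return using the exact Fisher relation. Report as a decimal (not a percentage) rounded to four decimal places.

After-tax nominal return = 8.2% × (1 − 0.11) = 7.2980%.
1 + r = 1.07298 / 1.05900 = 1.013201
After-tax real rate = 1.013201 − 1 → 0.0132.

0.0132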